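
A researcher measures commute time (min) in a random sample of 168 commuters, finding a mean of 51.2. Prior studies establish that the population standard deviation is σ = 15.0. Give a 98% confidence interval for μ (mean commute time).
(48.51, 53.89)

z-interval (σ known):
z* = 2.326 for 98% confidence

Margin of error = z* · σ/√n = 2.326 · 15.0/√168 = 2.69

CI: (51.2 - 2.69, 51.2 + 2.69) = (48.51, 53.89)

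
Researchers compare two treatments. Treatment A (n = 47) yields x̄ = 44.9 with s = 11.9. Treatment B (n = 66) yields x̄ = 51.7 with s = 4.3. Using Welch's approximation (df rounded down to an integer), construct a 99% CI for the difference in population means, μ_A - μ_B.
(-11.65, -1.95)

Difference: x̄₁ - x̄₂ = -6.80
SE = √(s₁²/n₁ + s₂²/n₂) = √(11.9²/47 + 4.3²/66) = 1.8147
df = 54.62 → 54 (Welch–Satterthwaite, rounded down)
t* = 2.670

CI: -6.80 ± 2.670 · 1.8147 = -6.80 ± 4.85 = (-11.65, -1.95)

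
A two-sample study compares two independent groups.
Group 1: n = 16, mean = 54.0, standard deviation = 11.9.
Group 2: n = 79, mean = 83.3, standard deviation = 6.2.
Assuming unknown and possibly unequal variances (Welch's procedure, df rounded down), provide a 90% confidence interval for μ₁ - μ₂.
(-34.64, -23.96)

Difference: x̄₁ - x̄₂ = -29.30
SE = √(s₁²/n₁ + s₂²/n₂) = √(11.9²/16 + 6.2²/79) = 3.0557
df = 16.68 → 16 (Welch–Satterthwaite, rounded down)
t* = 1.746

CI: -29.30 ± 1.746 · 3.0557 = -29.30 ± 5.34 = (-34.64, -23.96)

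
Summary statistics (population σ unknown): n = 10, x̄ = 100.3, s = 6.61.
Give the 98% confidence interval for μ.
(94.40, 106.20)

t-interval (σ unknown):
df = n - 1 = 9
t* = 2.821 for 98% confidence

Margin of error = t* · s/√n = 2.821 · 6.61/√10 = 5.90

CI: (94.40, 106.20)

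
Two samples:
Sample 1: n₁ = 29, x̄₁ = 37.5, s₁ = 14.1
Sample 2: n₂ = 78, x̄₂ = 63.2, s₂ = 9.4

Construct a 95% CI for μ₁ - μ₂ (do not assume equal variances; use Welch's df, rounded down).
(-31.43, -19.97)

Difference: x̄₁ - x̄₂ = -25.70
SE = √(s₁²/n₁ + s₂²/n₂) = √(14.1²/29 + 9.4²/78) = 2.8264
df = 37.64 → 37 (Welch–Satterthwaite, rounded down)
t* = 2.026

CI: -25.70 ± 2.026 · 2.8264 = -25.70 ± 5.73 = (-31.43, -19.97)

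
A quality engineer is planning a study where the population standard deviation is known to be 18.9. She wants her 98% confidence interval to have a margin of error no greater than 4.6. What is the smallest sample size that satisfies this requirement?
n ≥ 92

For margin E ≤ 4.6:
n ≥ (z* · σ / E)²
n ≥ (2.326 · 18.9 / 4.6)²
n ≥ 91.33

Minimum n = 92 (rounding up)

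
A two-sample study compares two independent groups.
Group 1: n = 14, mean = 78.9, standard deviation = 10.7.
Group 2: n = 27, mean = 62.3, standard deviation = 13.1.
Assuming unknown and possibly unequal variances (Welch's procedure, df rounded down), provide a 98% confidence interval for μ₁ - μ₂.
(7.25, 25.95)

Difference: x̄₁ - x̄₂ = 16.60
SE = √(s₁²/n₁ + s₂²/n₂) = √(10.7²/14 + 13.1²/27) = 3.8123
df = 31.54 → 31 (Welch–Satterthwaite, rounded down)
t* = 2.453

CI: 16.60 ± 2.453 · 3.8123 = 16.60 ± 9.35 = (7.25, 25.95)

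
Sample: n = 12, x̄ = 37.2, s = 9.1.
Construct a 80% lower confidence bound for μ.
μ ≥ 34.90

Lower bound (one-sided):
t* = 0.876 (one-sided for 80%)
Lower bound = x̄ - t* · s/√n = 37.2 - 0.876 · 9.1/√12 = 34.90

We are 80% confident that μ ≥ 34.90.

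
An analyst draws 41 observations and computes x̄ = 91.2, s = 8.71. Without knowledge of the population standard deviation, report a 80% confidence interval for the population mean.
(89.43, 92.97)

t-interval (σ unknown):
df = n - 1 = 40
t* = 1.303 for 80% confidence

Margin of error = t* · s/√n = 1.303 · 8.71/√41 = 1.77

CI: (89.43, 92.97)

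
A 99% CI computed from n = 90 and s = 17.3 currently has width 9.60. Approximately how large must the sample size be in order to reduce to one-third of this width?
n ≈ 810

CI width ∝ 1/√n
To reduce width by factor 3, need √n to grow by 3 → need 3² = 9 times as many samples.

Current: n = 90, width = 9.60
New: n = 810, width ≈ 3.14

Width reduced by factor of 9.60/3.14 = 3.06.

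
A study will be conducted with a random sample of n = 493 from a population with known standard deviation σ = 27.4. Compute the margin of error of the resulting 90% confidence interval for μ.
Margin of error = 2.03

Margin of error = z* · σ/√n
= 1.645 · 27.4/√493
= 1.645 · 27.4/22.2036
= 2.03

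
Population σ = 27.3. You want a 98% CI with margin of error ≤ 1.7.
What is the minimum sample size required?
n ≥ 1396

For margin E ≤ 1.7:
n ≥ (z* · σ / E)²
n ≥ (2.326 · 27.3 / 1.7)²
n ≥ 1395.23

Minimum n = 1396 (rounding up)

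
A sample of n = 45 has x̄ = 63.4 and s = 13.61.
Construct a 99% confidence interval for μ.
(57.94, 68.86)

t-interval (σ unknown):
df = n - 1 = 44
t* = 2.692 for 99% confidence

Margin of error = t* · s/√n = 2.692 · 13.61/√45 = 5.46

CI: (57.94, 68.86)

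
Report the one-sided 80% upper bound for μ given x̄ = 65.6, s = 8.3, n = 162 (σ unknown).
μ ≤ 66.15

Upper bound (one-sided):
t* = 0.844 (one-sided for 80%)
Upper bound = x̄ + t* · s/√n = 65.6 + 0.844 · 8.3/√162 = 66.15

We are 80% confident that μ ≤ 66.15.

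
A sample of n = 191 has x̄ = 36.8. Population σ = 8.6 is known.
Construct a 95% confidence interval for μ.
(35.58, 38.02)

z-interval (σ known):
z* = 1.960 for 95% confidence

Margin of error = z* · σ/√n = 1.960 · 8.6/√191 = 1.22

CI: (36.8 - 1.22, 36.8 + 1.22) = (35.58, 38.02)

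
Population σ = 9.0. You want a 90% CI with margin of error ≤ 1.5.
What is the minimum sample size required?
n ≥ 98

For margin E ≤ 1.5:
n ≥ (z* · σ / E)²
n ≥ (1.645 · 9.0 / 1.5)²
n ≥ 97.42

Minimum n = 98 (rounding up)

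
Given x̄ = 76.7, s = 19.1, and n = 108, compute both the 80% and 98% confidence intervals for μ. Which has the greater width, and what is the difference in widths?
98% CI is wider by 3.94

df = 107
80% CI: t* = 1.290, (74.33, 79.07), width = 2 · t* · s/√n = 4.74
98% CI: t* = 2.362, (72.36, 81.04), width = 2 · t* · s/√n = 8.68

The 98% CI is wider by 8.68 - 4.74 = 3.94.
Higher confidence requires a wider interval.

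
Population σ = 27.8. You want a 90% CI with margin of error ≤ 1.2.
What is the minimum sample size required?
n ≥ 1453

For margin E ≤ 1.2:
n ≥ (z* · σ / E)²
n ≥ (1.645 · 27.8 / 1.2)²
n ≥ 1452.31

Minimum n = 1453 (rounding up)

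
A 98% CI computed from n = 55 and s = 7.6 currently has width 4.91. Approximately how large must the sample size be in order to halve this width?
n ≈ 220

CI width ∝ 1/√n
To reduce width by factor 2, need √n to grow by 2 → need 2² = 4 times as many samples.

Current: n = 55, width = 4.91
New: n = 220, width ≈ 2.40

Width reduced by factor of 4.91/2.40 = 2.05.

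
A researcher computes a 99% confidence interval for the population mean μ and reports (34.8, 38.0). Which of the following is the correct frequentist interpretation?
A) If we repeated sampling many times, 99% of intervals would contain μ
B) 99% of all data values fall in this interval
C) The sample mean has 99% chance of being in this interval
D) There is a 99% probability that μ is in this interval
A

A) Correct — this is the frequentist long-run coverage interpretation.
B) Wrong — a CI is about the parameter μ, not individual data values.
C) Wrong — x̄ is observed and sits in the interval by construction.
D) Wrong — μ is fixed; the randomness lives in the interval, not in μ.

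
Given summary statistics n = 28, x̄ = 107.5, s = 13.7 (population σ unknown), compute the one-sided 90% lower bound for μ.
μ ≥ 104.10

Lower bound (one-sided):
t* = 1.314 (one-sided for 90%)
Lower bound = x̄ - t* · s/√n = 107.5 - 1.314 · 13.7/√28 = 104.10

We are 90% confident that μ ≥ 104.10.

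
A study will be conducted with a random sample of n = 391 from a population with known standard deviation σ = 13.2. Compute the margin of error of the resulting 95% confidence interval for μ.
Margin of error = 1.31

Margin of error = z* · σ/√n
= 1.960 · 13.2/√391
= 1.960 · 13.2/19.7737
= 1.31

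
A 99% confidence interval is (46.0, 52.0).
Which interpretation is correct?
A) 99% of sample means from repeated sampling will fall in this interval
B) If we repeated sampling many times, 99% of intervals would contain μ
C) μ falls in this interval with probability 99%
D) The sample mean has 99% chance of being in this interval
B

A) Wrong — coverage applies to intervals containing μ, not to future x̄ values.
B) Correct — this is the frequentist long-run coverage interpretation.
C) Wrong — μ is fixed; the randomness lives in the interval, not in μ.
D) Wrong — x̄ is observed and sits in the interval by construction.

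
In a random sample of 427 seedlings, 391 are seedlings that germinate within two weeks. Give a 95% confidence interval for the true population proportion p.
(0.889, 0.942)

Proportion CI:
p̂ = 391/427 = 0.91569
SE = √(p̂(1-p̂)/n) = √(0.91569 · 0.08431 / 427) = 0.01345

z* = 1.960
Margin = z* · SE = 1.960 · 0.01345 = 0.0264

CI: 0.91569 ± 0.0264 = (0.889, 0.942)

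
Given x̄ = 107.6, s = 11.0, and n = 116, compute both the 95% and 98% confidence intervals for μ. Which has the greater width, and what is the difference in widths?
98% CI is wider by 0.77

df = 115
95% CI: t* = 1.981, (105.58, 109.62), width = 2 · t* · s/√n = 4.05
98% CI: t* = 2.359, (105.19, 110.01), width = 2 · t* · s/√n = 4.82

The 98% CI is wider by 4.82 - 4.05 = 0.77.
Higher confidence requires a wider interval.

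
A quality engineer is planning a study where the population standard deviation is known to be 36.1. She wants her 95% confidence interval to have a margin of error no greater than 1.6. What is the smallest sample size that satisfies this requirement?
n ≥ 1956

For margin E ≤ 1.6:
n ≥ (z* · σ / E)²
n ≥ (1.960 · 36.1 / 1.6)²
n ≥ 1955.63

Minimum n = 1956 (rounding up)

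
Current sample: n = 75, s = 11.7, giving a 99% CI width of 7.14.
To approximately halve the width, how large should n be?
n ≈ 300

CI width ∝ 1/√n
To reduce width by factor 2, need √n to grow by 2 → need 2² = 4 times as many samples.

Current: n = 75, width = 7.14
New: n = 300, width ≈ 3.50

Width reduced by factor of 7.14/3.50 = 2.04.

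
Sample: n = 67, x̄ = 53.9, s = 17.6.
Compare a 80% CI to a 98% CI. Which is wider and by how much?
98% CI is wider by 4.68

df = 66
80% CI: t* = 1.295, (51.12, 56.68), width = 2 · t* · s/√n = 5.57
98% CI: t* = 2.384, (48.77, 59.03), width = 2 · t* · s/√n = 10.25

The 98% CI is wider by 10.25 - 5.57 = 4.68.
Higher confidence requires a wider interval.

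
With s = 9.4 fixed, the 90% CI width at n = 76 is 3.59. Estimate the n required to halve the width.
n ≈ 304

CI width ∝ 1/√n
To reduce width by factor 2, need √n to grow by 2 → need 2² = 4 times as many samples.

Current: n = 76, width = 3.59
New: n = 304, width ≈ 1.78

Width reduced by factor of 3.59/1.78 = 2.02.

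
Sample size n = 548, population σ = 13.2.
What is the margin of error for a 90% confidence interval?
Margin of error = 0.93

Margin of error = z* · σ/√n
= 1.645 · 13.2/√548
= 1.645 · 13.2/23.4094
= 0.93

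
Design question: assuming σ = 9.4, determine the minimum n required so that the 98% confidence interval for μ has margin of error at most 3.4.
n ≥ 42

For margin E ≤ 3.4:
n ≥ (z* · σ / E)²
n ≥ (2.326 · 9.4 / 3.4)²
n ≥ 41.35

Minimum n = 42 (rounding up)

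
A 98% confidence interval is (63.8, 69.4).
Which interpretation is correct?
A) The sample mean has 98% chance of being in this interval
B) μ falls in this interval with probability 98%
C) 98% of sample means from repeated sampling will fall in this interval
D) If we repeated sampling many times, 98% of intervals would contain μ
D

A) Wrong — x̄ is observed and sits in the interval by construction.
B) Wrong — μ is fixed; the randomness lives in the interval, not in μ.
C) Wrong — coverage applies to intervals containing μ, not to future x̄ values.
D) Correct — this is the frequentist long-run coverage interpretation.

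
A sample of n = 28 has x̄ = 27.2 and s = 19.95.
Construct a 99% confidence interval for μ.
(16.75, 37.65)

t-interval (σ unknown):
df = n - 1 = 27
t* = 2.771 for 99% confidence

Margin of error = t* · s/√n = 2.771 · 19.95/√28 = 10.45

CI: (16.75, 37.65)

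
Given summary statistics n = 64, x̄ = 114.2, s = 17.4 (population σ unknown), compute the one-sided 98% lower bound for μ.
μ ≥ 109.64

Lower bound (one-sided):
t* = 2.097 (one-sided for 98%)
Lower bound = x̄ - t* · s/√n = 114.2 - 2.097 · 17.4/√64 = 109.64

We are 98% confident that μ ≥ 109.64.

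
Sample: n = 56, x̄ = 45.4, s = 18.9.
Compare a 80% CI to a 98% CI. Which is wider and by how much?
98% CI is wider by 5.55

df = 55
80% CI: t* = 1.297, (42.12, 48.68), width = 2 · t* · s/√n = 6.55
98% CI: t* = 2.396, (39.35, 51.45), width = 2 · t* · s/√n = 12.10

The 98% CI is wider by 12.10 - 6.55 = 5.55.
Higher confidence requires a wider interval.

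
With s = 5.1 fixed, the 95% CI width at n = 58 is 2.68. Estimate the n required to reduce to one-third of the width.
n ≈ 522

CI width ∝ 1/√n
To reduce width by factor 3, need √n to grow by 3 → need 3² = 9 times as many samples.

Current: n = 58, width = 2.68
New: n = 522, width ≈ 0.88

Width reduced by factor of 2.68/0.88 = 3.05.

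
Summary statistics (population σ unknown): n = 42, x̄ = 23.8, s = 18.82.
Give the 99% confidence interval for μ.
(15.96, 31.64)

t-interval (σ unknown):
df = n - 1 = 41
t* = 2.701 for 99% confidence

Margin of error = t* · s/√n = 2.701 · 18.82/√42 = 7.84

CI: (15.96, 31.64)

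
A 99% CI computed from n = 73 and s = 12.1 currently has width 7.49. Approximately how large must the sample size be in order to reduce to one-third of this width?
n ≈ 657

CI width ∝ 1/√n
To reduce width by factor 3, need √n to grow by 3 → need 3² = 9 times as many samples.

Current: n = 73, width = 7.49
New: n = 657, width ≈ 2.44

Width reduced by factor of 7.49/2.44 = 3.07.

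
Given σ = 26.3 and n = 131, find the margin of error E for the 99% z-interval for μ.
Margin of error = 5.92

Margin of error = z* · σ/√n
= 2.576 · 26.3/√131
= 2.576 · 26.3/11.4455
= 5.92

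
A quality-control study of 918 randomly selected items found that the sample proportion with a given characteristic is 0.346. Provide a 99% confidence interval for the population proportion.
(0.306, 0.386)

Proportion CI:
SE = √(p̂(1-p̂)/n) = √(0.346 · 0.654 / 918) = 0.01570

z* = 2.576
Margin = z* · SE = 2.576 · 0.01570 = 0.0404

CI: 0.346 ± 0.0404 = (0.306, 0.386)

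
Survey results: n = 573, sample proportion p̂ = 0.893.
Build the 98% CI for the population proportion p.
(0.863, 0.923)

Proportion CI:
SE = √(p̂(1-p̂)/n) = √(0.893 · 0.107 / 573) = 0.01291

z* = 2.326
Margin = z* · SE = 2.326 · 0.01291 = 0.0300

CI: 0.893 ± 0.0300 = (0.863, 0.923)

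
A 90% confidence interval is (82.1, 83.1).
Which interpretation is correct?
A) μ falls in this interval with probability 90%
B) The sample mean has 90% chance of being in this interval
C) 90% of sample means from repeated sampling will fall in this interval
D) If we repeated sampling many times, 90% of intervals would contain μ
D

A) Wrong — μ is fixed; the randomness lives in the interval, not in μ.
B) Wrong — x̄ is observed and sits in the interval by construction.
C) Wrong — coverage applies to intervals containing μ, not to future x̄ values.
D) Correct — this is the frequentist long-run coverage interpretation.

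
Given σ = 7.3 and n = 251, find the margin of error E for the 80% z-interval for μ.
Margin of error = 0.59

Margin of error = z* · σ/√n
= 1.282 · 7.3/√251
= 1.282 · 7.3/15.8430
= 0.59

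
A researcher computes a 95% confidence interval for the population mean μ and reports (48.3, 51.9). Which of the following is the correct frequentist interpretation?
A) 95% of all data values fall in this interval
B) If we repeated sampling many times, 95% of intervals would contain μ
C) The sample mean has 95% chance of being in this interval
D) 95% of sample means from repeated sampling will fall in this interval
B

A) Wrong — a CI is about the parameter μ, not individual data values.
B) Correct — this is the frequentist long-run coverage interpretation.
C) Wrong — x̄ is observed and sits in the interval by construction.
D) Wrong — coverage applies to intervals containing μ, not to future x̄ values.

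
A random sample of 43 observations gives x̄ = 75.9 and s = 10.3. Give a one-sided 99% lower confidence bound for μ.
μ ≥ 72.10

Lower bound (one-sided):
t* = 2.418 (one-sided for 99%)
Lower bound = x̄ - t* · s/√n = 75.9 - 2.418 · 10.3/√43 = 72.10

We are 99% confident that μ ≥ 72.10.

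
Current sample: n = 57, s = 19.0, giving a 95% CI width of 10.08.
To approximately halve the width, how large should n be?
n ≈ 228

CI width ∝ 1/√n
To reduce width by factor 2, need √n to grow by 2 → need 2² = 4 times as many samples.

Current: n = 57, width = 10.08
New: n = 228, width ≈ 4.96

Width reduced by factor of 10.08/4.96 = 2.03.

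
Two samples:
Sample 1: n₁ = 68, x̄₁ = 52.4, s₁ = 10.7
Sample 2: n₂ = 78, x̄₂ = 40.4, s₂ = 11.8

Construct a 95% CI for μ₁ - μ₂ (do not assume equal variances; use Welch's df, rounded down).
(8.32, 15.68)

Difference: x̄₁ - x̄₂ = 12.00
SE = √(s₁²/n₁ + s₂²/n₂) = √(10.7²/68 + 11.8²/78) = 1.8625
df = 143.77 → 143 (Welch–Satterthwaite, rounded down)
t* = 1.977

CI: 12.00 ± 1.977 · 1.8625 = 12.00 ± 3.68 = (8.32, 15.68)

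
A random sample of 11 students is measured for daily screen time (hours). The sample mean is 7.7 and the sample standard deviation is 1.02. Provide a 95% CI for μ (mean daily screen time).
(7.01, 8.39)

t-interval (σ unknown):
df = n - 1 = 10
t* = 2.228 for 95% confidence

Margin of error = t* · s/√n = 2.228 · 1.02/√11 = 0.69

CI: (7.01, 8.39)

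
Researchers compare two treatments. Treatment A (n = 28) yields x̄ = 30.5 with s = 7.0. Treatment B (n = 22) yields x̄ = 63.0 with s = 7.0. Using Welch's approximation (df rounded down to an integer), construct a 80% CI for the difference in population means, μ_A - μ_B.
(-35.09, -29.91)

Difference: x̄₁ - x̄₂ = -32.50
SE = √(s₁²/n₁ + s₂²/n₂) = √(7.0²/28 + 7.0²/22) = 1.9943
df = 45.24 → 45 (Welch–Satterthwaite, rounded down)
t* = 1.301

CI: -32.50 ± 1.301 · 1.9943 = -32.50 ± 2.59 = (-35.09, -29.91)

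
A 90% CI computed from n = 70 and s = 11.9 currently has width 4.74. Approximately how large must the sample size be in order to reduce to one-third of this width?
n ≈ 630

CI width ∝ 1/√n
To reduce width by factor 3, need √n to grow by 3 → need 3² = 9 times as many samples.

Current: n = 70, width = 4.74
New: n = 630, width ≈ 1.56

Width reduced by factor of 4.74/1.56 = 3.04.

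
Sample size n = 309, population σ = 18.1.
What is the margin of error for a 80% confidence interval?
Margin of error = 1.32

Margin of error = z* · σ/√n
= 1.282 · 18.1/√309
= 1.282 · 18.1/17.5784
= 1.32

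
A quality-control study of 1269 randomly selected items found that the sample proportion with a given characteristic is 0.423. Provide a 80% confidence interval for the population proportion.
(0.405, 0.441)

Proportion CI:
SE = √(p̂(1-p̂)/n) = √(0.423 · 0.577 / 1269) = 0.01387

z* = 1.282
Margin = z* · SE = 1.282 · 0.01387 = 0.0178

CI: 0.423 ± 0.0178 = (0.405, 0.441)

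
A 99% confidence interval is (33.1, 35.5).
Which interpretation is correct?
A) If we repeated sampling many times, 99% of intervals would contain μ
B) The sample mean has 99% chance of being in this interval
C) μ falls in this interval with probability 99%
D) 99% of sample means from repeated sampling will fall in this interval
A

A) Correct — this is the frequentist long-run coverage interpretation.
B) Wrong — x̄ is observed and sits in the interval by construction.
C) Wrong — μ is fixed; the randomness lives in the interval, not in μ.
D) Wrong — coverage applies to intervals containing μ, not to future x̄ values.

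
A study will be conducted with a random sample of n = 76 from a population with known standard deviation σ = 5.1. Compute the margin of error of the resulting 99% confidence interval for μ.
Margin of error = 1.51

Margin of error = z* · σ/√n
= 2.576 · 5.1/√76
= 2.576 · 5.1/8.7178
= 1.51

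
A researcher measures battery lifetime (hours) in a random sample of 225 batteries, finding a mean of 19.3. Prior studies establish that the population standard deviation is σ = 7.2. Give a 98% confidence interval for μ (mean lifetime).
(18.18, 20.42)

z-interval (σ known):
z* = 2.326 for 98% confidence

Margin of error = z* · σ/√n = 2.326 · 7.2/√225 = 1.12

CI: (19.3 - 1.12, 19.3 + 1.12) = (18.18, 20.42)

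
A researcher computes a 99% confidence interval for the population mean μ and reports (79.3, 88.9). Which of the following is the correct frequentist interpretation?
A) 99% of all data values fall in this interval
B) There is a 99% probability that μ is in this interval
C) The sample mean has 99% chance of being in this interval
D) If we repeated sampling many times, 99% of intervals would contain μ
D

A) Wrong — a CI is about the parameter μ, not individual data values.
B) Wrong — μ is fixed; the randomness lives in the interval, not in μ.
C) Wrong — x̄ is observed and sits in the interval by construction.
D) Correct — this is the frequentist long-run coverage interpretation.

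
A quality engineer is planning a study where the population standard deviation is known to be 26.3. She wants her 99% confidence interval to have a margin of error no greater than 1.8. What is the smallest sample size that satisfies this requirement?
n ≥ 1417

For margin E ≤ 1.8:
n ≥ (z* · σ / E)²
n ≥ (2.576 · 26.3 / 1.8)²
n ≥ 1416.64

Minimum n = 1417 (rounding up)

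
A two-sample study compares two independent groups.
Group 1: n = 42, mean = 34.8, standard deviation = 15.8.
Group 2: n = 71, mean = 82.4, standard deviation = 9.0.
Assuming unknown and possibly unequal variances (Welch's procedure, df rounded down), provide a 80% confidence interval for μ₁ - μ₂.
(-51.05, -44.15)

Difference: x̄₁ - x̄₂ = -47.60
SE = √(s₁²/n₁ + s₂²/n₂) = √(15.8²/42 + 9.0²/71) = 2.6617
df = 57.02 → 57 (Welch–Satterthwaite, rounded down)
t* = 1.297

CI: -47.60 ± 1.297 · 2.6617 = -47.60 ± 3.45 = (-51.05, -44.15)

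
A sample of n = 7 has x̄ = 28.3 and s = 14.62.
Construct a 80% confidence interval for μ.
(20.34, 36.26)

t-interval (σ unknown):
df = n - 1 = 6
t* = 1.440 for 80% confidence

Margin of error = t* · s/√n = 1.440 · 14.62/√7 = 7.96

CI: (20.34, 36.26)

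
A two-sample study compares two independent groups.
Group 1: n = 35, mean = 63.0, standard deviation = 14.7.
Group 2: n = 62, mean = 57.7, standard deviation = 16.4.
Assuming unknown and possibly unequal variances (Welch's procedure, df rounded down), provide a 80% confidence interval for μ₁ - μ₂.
(1.11, 9.49)

Difference: x̄₁ - x̄₂ = 5.30
SE = √(s₁²/n₁ + s₂²/n₂) = √(14.7²/35 + 16.4²/62) = 3.2422
df = 77.30 → 77 (Welch–Satterthwaite, rounded down)
t* = 1.293

CI: 5.30 ± 1.293 · 3.2422 = 5.30 ± 4.19 = (1.11, 9.49)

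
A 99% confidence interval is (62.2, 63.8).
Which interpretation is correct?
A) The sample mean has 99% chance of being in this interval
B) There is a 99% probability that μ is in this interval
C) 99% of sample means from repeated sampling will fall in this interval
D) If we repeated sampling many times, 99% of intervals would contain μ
D

A) Wrong — x̄ is observed and sits in the interval by construction.
B) Wrong — μ is fixed; the randomness lives in the interval, not in μ.
C) Wrong — coverage applies to intervals containing μ, not to future x̄ values.
D) Correct — this is the frequentist long-run coverage interpretation.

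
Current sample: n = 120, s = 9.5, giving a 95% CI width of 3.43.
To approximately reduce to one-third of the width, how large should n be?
n ≈ 1080

CI width ∝ 1/√n
To reduce width by factor 3, need √n to grow by 3 → need 3² = 9 times as many samples.

Current: n = 120, width = 3.43
New: n = 1080, width ≈ 1.13

Width reduced by factor of 3.43/1.13 = 3.04.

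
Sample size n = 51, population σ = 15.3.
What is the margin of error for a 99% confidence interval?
Margin of error = 5.52

Margin of error = z* · σ/√n
= 2.576 · 15.3/√51
= 2.576 · 15.3/7.1414
= 5.52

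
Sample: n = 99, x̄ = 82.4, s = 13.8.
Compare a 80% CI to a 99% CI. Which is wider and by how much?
99% CI is wider by 3.71

df = 98
80% CI: t* = 1.290, (80.61, 84.19), width = 2 · t* · s/√n = 3.58
99% CI: t* = 2.627, (78.76, 86.04), width = 2 · t* · s/√n = 7.29

The 99% CI is wider by 7.29 - 3.58 = 3.71.
Higher confidence requires a wider interval.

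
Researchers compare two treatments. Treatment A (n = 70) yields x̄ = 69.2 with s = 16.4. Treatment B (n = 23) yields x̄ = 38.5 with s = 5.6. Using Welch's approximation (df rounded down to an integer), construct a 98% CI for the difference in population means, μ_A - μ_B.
(25.30, 36.10)

Difference: x̄₁ - x̄₂ = 30.70
SE = √(s₁²/n₁ + s₂²/n₂) = √(16.4²/70 + 5.6²/23) = 2.2816
df = 90.80 → 90 (Welch–Satterthwaite, rounded down)
t* = 2.368

CI: 30.70 ± 2.368 · 2.2816 = 30.70 ± 5.40 = (25.30, 36.10)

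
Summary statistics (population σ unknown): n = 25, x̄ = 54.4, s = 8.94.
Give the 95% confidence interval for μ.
(50.71, 58.09)

t-interval (σ unknown):
df = n - 1 = 24
t* = 2.064 for 95% confidence

Margin of error = t* · s/√n = 2.064 · 8.94/√25 = 3.69

CI: (50.71, 58.09)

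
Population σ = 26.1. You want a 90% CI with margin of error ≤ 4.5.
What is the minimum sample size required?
n ≥ 92

For margin E ≤ 4.5:
n ≥ (z* · σ / E)²
n ≥ (1.645 · 26.1 / 4.5)²
n ≥ 91.03

Minimum n = 92 (rounding up)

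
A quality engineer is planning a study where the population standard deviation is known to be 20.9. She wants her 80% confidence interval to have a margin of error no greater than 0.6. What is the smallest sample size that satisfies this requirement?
n ≥ 1995

For margin E ≤ 0.6:
n ≥ (z* · σ / E)²
n ≥ (1.282 · 20.9 / 0.6)²
n ≥ 1994.19

Minimum n = 1995 (rounding up)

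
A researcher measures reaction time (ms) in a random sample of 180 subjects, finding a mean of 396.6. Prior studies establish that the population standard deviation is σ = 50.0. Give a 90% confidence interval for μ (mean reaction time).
(390.47, 402.73)

z-interval (σ known):
z* = 1.645 for 90% confidence

Margin of error = z* · σ/√n = 1.645 · 50.0/√180 = 6.13

CI: (396.6 - 6.13, 396.6 + 6.13) = (390.47, 402.73)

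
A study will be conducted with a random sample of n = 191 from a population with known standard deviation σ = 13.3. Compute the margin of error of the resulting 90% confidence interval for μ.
Margin of error = 1.58

Margin of error = z* · σ/√n
= 1.645 · 13.3/√191
= 1.645 · 13.3/13.8203
= 1.58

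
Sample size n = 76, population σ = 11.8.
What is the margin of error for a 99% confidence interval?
Margin of error = 3.49

Margin of error = z* · σ/√n
= 2.576 · 11.8/√76
= 2.576 · 11.8/8.7178
= 3.49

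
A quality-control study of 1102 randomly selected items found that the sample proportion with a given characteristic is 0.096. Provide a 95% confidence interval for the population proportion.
(0.079, 0.113)

Proportion CI:
SE = √(p̂(1-p̂)/n) = √(0.096 · 0.904 / 1102) = 0.00887

z* = 1.960
Margin = z* · SE = 1.960 · 0.00887 = 0.0174

CI: 0.096 ± 0.0174 = (0.079, 0.113)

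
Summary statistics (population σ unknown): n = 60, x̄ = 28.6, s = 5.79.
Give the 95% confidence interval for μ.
(27.10, 30.10)

t-interval (σ unknown):
df = n - 1 = 59
t* = 2.001 for 95% confidence

Margin of error = t* · s/√n = 2.001 · 5.79/√60 = 1.50

CI: (27.10, 30.10)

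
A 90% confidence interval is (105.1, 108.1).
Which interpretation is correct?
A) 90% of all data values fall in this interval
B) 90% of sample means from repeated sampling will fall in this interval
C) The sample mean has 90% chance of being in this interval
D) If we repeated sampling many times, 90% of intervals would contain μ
D

A) Wrong — a CI is about the parameter μ, not individual data values.
B) Wrong — coverage applies to intervals containing μ, not to future x̄ values.
C) Wrong — x̄ is observed and sits in the interval by construction.
D) Correct — this is the frequentist long-run coverage interpretation.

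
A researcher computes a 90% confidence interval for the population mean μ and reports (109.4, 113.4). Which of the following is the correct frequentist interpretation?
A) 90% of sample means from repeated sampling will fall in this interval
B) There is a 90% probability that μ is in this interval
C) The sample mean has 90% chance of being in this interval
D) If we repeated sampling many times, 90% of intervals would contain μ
D

A) Wrong — coverage applies to intervals containing μ, not to future x̄ values.
B) Wrong — μ is fixed; the randomness lives in the interval, not in μ.
C) Wrong — x̄ is observed and sits in the interval by construction.
D) Correct — this is the frequentist long-run coverage interpretation.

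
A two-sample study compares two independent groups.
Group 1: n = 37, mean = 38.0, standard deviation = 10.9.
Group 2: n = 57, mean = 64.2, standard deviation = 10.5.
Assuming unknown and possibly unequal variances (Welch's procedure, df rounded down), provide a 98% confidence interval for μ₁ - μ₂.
(-31.59, -20.81)

Difference: x̄₁ - x̄₂ = -26.20
SE = √(s₁²/n₁ + s₂²/n₂) = √(10.9²/37 + 10.5²/57) = 2.2683
df = 74.95 → 74 (Welch–Satterthwaite, rounded down)
t* = 2.378

CI: -26.20 ± 2.378 · 2.2683 = -26.20 ± 5.39 = (-31.59, -20.81)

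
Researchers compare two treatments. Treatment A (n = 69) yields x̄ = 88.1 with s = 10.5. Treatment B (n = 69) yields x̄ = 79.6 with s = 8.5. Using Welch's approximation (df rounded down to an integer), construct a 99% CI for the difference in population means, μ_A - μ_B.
(4.25, 12.75)

Difference: x̄₁ - x̄₂ = 8.50
SE = √(s₁²/n₁ + s₂²/n₂) = √(10.5²/69 + 8.5²/69) = 1.6263
df = 130.35 → 130 (Welch–Satterthwaite, rounded down)
t* = 2.614

CI: 8.50 ± 2.614 · 1.6263 = 8.50 ± 4.25 = (4.25, 12.75)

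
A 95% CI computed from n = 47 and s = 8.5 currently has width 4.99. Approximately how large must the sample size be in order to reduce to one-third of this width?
n ≈ 423

CI width ∝ 1/√n
To reduce width by factor 3, need √n to grow by 3 → need 3² = 9 times as many samples.

Current: n = 47, width = 4.99
New: n = 423, width ≈ 1.63

Width reduced by factor of 4.99/1.63 = 3.06.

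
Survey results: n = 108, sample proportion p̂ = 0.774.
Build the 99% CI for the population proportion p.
(0.670, 0.878)

Proportion CI:
SE = √(p̂(1-p̂)/n) = √(0.774 · 0.226 / 108) = 0.04025

z* = 2.576
Margin = z* · SE = 2.576 · 0.04025 = 0.1037

CI: 0.774 ± 0.1037 = (0.670, 0.878)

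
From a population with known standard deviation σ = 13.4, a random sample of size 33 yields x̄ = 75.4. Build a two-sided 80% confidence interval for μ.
(72.41, 78.39)

z-interval (σ known):
z* = 1.282 for 80% confidence

Margin of error = z* · σ/√n = 1.282 · 13.4/√33 = 2.99

CI: (75.4 - 2.99, 75.4 + 2.99) = (72.41, 78.39)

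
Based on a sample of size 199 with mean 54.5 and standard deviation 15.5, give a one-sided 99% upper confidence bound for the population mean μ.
μ ≤ 57.08

Upper bound (one-sided):
t* = 2.345 (one-sided for 99%)
Upper bound = x̄ + t* · s/√n = 54.5 + 2.345 · 15.5/√199 = 57.08

We are 99% confident that μ ≤ 57.08.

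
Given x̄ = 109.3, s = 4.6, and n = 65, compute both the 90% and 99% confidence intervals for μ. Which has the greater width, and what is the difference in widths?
99% CI is wider by 1.13

df = 64
90% CI: t* = 1.669, (108.35, 110.25), width = 2 · t* · s/√n = 1.90
99% CI: t* = 2.655, (107.79, 110.81), width = 2 · t* · s/√n = 3.03

The 99% CI is wider by 3.03 - 1.90 = 1.13.
Higher confidence requires a wider interval.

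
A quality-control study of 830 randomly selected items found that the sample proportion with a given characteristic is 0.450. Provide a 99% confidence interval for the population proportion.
(0.406, 0.494)

Proportion CI:
SE = √(p̂(1-p̂)/n) = √(0.450 · 0.550 / 830) = 0.01727

z* = 2.576
Margin = z* · SE = 2.576 · 0.01727 = 0.0445

CI: 0.450 ± 0.0445 = (0.406, 0.494)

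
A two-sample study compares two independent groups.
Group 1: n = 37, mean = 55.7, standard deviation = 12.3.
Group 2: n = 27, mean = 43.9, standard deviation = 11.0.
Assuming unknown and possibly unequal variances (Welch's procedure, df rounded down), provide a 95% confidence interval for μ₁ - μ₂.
(5.94, 17.66)

Difference: x̄₁ - x̄₂ = 11.80
SE = √(s₁²/n₁ + s₂²/n₂) = √(12.3²/37 + 11.0²/27) = 2.9275
df = 59.39 → 59 (Welch–Satterthwaite, rounded down)
t* = 2.001

CI: 11.80 ± 2.001 · 2.9275 = 11.80 ± 5.86 = (5.94, 17.66)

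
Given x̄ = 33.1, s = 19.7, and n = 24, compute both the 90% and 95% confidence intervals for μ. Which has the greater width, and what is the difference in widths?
95% CI is wider by 2.86

df = 23
90% CI: t* = 1.714, (26.21, 39.99), width = 2 · t* · s/√n = 13.78
95% CI: t* = 2.069, (24.78, 41.42), width = 2 · t* · s/√n = 16.64

The 95% CI is wider by 16.64 - 13.78 = 2.86.
Higher confidence requires a wider interval.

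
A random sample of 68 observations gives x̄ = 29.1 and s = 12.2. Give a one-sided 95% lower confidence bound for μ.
μ ≥ 26.63

Lower bound (one-sided):
t* = 1.668 (one-sided for 95%)
Lower bound = x̄ - t* · s/√n = 29.1 - 1.668 · 12.2/√68 = 26.63

We are 95% confident that μ ≥ 26.63.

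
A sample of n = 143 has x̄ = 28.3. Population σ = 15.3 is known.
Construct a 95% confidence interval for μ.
(25.79, 30.81)

z-interval (σ known):
z* = 1.960 for 95% confidence

Margin of error = z* · σ/√n = 1.960 · 15.3/√143 = 2.51

CI: (28.3 - 2.51, 28.3 + 2.51) = (25.79, 30.81)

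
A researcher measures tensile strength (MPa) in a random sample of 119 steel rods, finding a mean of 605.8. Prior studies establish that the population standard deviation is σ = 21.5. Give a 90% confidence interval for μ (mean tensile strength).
(602.56, 609.04)

z-interval (σ known):
z* = 1.645 for 90% confidence

Margin of error = z* · σ/√n = 1.645 · 21.5/√119 = 3.24

CI: (605.8 - 3.24, 605.8 + 3.24) = (602.56, 609.04)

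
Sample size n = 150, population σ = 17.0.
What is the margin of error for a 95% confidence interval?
Margin of error = 2.72

Margin of error = z* · σ/√n
= 1.960 · 17.0/√150
= 1.960 · 17.0/12.2474
= 2.72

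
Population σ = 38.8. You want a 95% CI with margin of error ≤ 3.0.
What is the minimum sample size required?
n ≥ 643

For margin E ≤ 3.0:
n ≥ (z* · σ / E)²
n ≥ (1.960 · 38.8 / 3.0)²
n ≥ 642.59

Minimum n = 643 (rounding up)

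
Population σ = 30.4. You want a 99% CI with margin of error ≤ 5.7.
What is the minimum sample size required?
n ≥ 189

For margin E ≤ 5.7:
n ≥ (z* · σ / E)²
n ≥ (2.576 · 30.4 / 5.7)²
n ≥ 188.75

Minimum n = 189 (rounding up)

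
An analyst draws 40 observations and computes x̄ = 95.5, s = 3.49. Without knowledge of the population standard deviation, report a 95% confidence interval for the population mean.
(94.38, 96.62)

t-interval (σ unknown):
df = n - 1 = 39
t* = 2.023 for 95% confidence

Margin of error = t* · s/√n = 2.023 · 3.49/√40 = 1.12

CI: (94.38, 96.62)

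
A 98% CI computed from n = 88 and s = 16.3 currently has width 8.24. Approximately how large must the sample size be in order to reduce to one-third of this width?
n ≈ 792

CI width ∝ 1/√n
To reduce width by factor 3, need √n to grow by 3 → need 3² = 9 times as many samples.

Current: n = 88, width = 8.24
New: n = 792, width ≈ 2.70

Width reduced by factor of 8.24/2.70 = 3.05.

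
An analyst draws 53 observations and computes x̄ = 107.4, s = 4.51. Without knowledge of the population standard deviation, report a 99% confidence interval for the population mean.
(105.74, 109.06)

t-interval (σ unknown):
df = n - 1 = 52
t* = 2.674 for 99% confidence

Margin of error = t* · s/√n = 2.674 · 4.51/√53 = 1.66

CI: (105.74, 109.06)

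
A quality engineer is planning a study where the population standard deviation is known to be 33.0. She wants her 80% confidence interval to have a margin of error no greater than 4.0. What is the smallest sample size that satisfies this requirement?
n ≥ 112

For margin E ≤ 4.0:
n ≥ (z* · σ / E)²
n ≥ (1.282 · 33.0 / 4.0)²
n ≥ 111.86

Minimum n = 112 (rounding up)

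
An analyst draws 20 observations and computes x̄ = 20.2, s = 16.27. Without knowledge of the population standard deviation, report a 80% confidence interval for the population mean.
(15.37, 25.03)

t-interval (σ unknown):
df = n - 1 = 19
t* = 1.328 for 80% confidence

Margin of error = t* · s/√n = 1.328 · 16.27/√20 = 4.83

CI: (15.37, 25.03)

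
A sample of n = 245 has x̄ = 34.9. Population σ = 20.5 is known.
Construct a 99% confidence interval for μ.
(31.53, 38.27)

z-interval (σ known):
z* = 2.576 for 99% confidence

Margin of error = z* · σ/√n = 2.576 · 20.5/√245 = 3.37

CI: (34.9 - 3.37, 34.9 + 3.37) = (31.53, 38.27)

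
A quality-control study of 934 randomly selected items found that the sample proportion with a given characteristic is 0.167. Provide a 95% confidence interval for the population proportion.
(0.143, 0.191)

Proportion CI:
SE = √(p̂(1-p̂)/n) = √(0.167 · 0.833 / 934) = 0.01220

z* = 1.960
Margin = z* · SE = 1.960 · 0.01220 = 0.0239

CI: 0.167 ± 0.0239 = (0.143, 0.191)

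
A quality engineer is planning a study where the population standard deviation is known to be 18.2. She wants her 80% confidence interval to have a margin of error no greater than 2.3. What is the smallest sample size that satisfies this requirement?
n ≥ 103

For margin E ≤ 2.3:
n ≥ (z* · σ / E)²
n ≥ (1.282 · 18.2 / 2.3)²
n ≥ 102.91

Minimum n = 103 (rounding up)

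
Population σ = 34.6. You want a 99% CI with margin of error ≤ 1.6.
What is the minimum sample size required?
n ≥ 3104

For margin E ≤ 1.6:
n ≥ (z* · σ / E)²
n ≥ (2.576 · 34.6 / 1.6)²
n ≥ 3103.16

Minimum n = 3104 (rounding up)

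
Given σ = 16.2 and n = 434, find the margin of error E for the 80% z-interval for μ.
Margin of error = 1.00

Margin of error = z* · σ/√n
= 1.282 · 16.2/√434
= 1.282 · 16.2/20.8327
= 1.00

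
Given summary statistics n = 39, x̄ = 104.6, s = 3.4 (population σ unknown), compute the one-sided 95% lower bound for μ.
μ ≥ 103.68

Lower bound (one-sided):
t* = 1.686 (one-sided for 95%)
Lower bound = x̄ - t* · s/√n = 104.6 - 1.686 · 3.4/√39 = 103.68

We are 95% confident that μ ≥ 103.68.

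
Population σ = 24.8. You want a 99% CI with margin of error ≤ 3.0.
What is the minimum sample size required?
n ≥ 454

For margin E ≤ 3.0:
n ≥ (z* · σ / E)²
n ≥ (2.576 · 24.8 / 3.0)²
n ≥ 453.47

Minimum n = 454 (rounding up)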